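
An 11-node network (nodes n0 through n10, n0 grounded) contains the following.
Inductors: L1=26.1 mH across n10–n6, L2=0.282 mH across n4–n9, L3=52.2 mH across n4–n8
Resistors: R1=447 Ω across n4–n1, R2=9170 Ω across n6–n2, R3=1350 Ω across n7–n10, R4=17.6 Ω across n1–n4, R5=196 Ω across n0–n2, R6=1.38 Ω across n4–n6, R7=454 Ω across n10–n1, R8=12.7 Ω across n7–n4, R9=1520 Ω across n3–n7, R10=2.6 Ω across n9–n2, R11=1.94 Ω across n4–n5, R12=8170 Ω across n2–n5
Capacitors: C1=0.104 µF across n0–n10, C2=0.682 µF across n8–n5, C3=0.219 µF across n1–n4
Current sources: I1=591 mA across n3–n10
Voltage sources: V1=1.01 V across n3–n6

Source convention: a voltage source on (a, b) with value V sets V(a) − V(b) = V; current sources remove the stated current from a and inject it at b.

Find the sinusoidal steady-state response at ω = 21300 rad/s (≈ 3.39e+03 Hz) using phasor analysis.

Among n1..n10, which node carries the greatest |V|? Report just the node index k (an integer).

Apply KCL at each of the 10 non-ground nodes and solve the resulting linear system.
Node n1: branches {R1, R4, R7, C3} → V_1 = -20.15-60.30j
Node n2: branches {R2, R5, R10, R12} → V_2 = -27.27-58.15j
Node n3: branches {R9, I1, V1} → V_3 = -25.67-60.15j
Node n4: branches {L2, L3, R1, R4, R6, R8, R11, C3} → V_4 = -25.86-59.76j
Node n5: branches {C2, R11, R12} → V_5 = -25.86-59.75j
Node n6: branches {L1, R2, R6, V1} → V_6 = -26.68-60.15j
Node n7: branches {R3, R8, R9} → V_7 = -24.38-59.79j
Node n8: branches {L3, C2} → V_8 = -25.86-59.75j
Node n9: branches {L2, R10} → V_9 = -27.64-58.92j
Node n10: branches {L1, R3, R7, C1, I1} → V_10 = 133.9-62.81j
Source currents: i(V1)=-0.5902+0.0002411j

10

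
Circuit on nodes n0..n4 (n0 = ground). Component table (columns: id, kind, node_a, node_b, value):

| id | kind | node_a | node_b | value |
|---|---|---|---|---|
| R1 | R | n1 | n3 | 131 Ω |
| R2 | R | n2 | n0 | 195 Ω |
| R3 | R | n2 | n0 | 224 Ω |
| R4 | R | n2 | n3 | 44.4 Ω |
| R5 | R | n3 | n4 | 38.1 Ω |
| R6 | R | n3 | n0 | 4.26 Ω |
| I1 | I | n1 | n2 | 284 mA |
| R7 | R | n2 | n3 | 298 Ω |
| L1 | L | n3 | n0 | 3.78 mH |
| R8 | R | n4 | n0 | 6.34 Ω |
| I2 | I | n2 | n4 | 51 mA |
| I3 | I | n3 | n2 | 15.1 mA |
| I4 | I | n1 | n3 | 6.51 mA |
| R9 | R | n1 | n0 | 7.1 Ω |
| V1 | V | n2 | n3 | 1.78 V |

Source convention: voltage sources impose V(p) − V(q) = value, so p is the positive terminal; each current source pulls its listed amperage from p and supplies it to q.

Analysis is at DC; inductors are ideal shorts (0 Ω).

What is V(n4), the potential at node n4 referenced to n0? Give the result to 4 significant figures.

Apply KCL at each of the 4 non-ground nodes and solve the resulting linear system.
Node n1: branches {R1, I1, I4, R9} → V_1 = -1.957
Node n2: branches {R2, R3, R4, I1, R7, I2, I3, V1} → V_2 = 1.780
Node n3: branches {R1, R4, R5, R6, R7, L1, I3, I4, V1} → V_3 = 0.000
Node n4: branches {R5, R8, I2} → V_4 = 0.2772
Source currents: i(L1)=0.2148, i(V1)=0.1850

0.2772 V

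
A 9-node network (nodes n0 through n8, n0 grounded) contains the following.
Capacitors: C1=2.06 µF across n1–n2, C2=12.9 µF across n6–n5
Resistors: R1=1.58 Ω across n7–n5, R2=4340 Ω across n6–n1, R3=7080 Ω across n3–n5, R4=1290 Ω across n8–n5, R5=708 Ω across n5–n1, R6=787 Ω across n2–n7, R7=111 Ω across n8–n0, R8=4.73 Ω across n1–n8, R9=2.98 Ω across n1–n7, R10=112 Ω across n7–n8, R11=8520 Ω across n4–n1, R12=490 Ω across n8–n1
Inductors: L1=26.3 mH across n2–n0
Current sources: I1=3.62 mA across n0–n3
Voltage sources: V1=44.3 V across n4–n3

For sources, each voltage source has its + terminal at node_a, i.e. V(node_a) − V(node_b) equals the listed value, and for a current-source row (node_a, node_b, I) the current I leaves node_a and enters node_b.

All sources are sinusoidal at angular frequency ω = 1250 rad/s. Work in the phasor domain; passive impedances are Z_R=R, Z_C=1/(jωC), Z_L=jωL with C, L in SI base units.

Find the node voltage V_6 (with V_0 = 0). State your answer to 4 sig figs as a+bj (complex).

MNA unknowns: 8 node voltages V₁..V_8 plus 1 source current (V1)
C1: Y=0.000+0.002575j on G[1,2]
R1: Y=0.6329+0.000j on G[7,5]
R2: Y=0.0002304+0.000j on G[6,1]
C2: Y=0.000+0.01613j on G[6,5]
R3: Y=0.0001412+0.000j on G[3,5]
R4: Y=0.0007752+0.000j on G[8,5]
L1: Y=0.000-0.03042j on G[2,0]
R5: Y=0.001412+0.000j on G[5,1]
R6: Y=0.001271+0.000j on G[2,7]
R7: Y=0.009009+0.000j on G[8,0]
R8: Y=0.2114+0.000j on G[1,8]
I1: z[0]−=0.00362, z[3]+=0.00362
R9: Y=0.3356+0.000j on G[1,7]
R10: Y=0.008929+0.000j on G[7,8]
R11: Y=0.0001174+0.000j on G[4,1]
R12: Y=0.002041+0.000j on G[8,1]
V1: row V4−V3=44.3, i_V1 at 4,3
solve → V1=0.3324-0.08977j, V2=-0.02555+0.02445j, V3=-5.778-0.08948j, V4=38.52-0.08948j, V5=0.3269-0.08925j, V6=0.3269-0.08933j, V7=0.3282-0.08925j, V8=0.3193-0.08626j
aux → i_V1=-0.004482-3.312e-08j

0.3269-0.08933j V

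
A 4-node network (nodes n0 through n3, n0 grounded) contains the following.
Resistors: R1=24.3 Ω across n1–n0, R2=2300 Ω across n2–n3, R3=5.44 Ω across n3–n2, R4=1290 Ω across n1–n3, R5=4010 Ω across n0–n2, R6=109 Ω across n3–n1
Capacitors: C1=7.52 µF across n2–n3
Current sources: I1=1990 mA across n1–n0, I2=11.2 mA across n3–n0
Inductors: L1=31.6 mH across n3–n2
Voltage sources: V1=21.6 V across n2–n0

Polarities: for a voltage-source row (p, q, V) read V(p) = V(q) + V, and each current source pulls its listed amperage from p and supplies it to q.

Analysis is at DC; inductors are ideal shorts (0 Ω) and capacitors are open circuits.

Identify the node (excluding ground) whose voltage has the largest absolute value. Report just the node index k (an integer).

1

MNA unknowns: 3 node voltages V₁..V_3 plus 2 source currents (L1, V1)
R1: Y=0.04115 on G[1,0]
C1: Y=0.000 on G[2,3]
R2: Y=0.0004348 on G[2,3]
I1: z[1]−=1.99, z[0]+=1.99
R3: Y=0.1838 on G[3,2]
L1: row V3−V2=0, i_L1 at 3,2
R4: Y=0.0007752 on G[1,3]
R5: Y=0.0002494 on G[0,2]
R6: Y=0.009174 on G[3,1]
I2: z[3]−=0.0112, z[0]+=0.0112
V1: row V2−V0=21.6, i_V1 at 2,0
solve → V1=-34.74, V2=21.60, V3=21.60
aux → i_L1=-0.5717, i_V1=-0.5771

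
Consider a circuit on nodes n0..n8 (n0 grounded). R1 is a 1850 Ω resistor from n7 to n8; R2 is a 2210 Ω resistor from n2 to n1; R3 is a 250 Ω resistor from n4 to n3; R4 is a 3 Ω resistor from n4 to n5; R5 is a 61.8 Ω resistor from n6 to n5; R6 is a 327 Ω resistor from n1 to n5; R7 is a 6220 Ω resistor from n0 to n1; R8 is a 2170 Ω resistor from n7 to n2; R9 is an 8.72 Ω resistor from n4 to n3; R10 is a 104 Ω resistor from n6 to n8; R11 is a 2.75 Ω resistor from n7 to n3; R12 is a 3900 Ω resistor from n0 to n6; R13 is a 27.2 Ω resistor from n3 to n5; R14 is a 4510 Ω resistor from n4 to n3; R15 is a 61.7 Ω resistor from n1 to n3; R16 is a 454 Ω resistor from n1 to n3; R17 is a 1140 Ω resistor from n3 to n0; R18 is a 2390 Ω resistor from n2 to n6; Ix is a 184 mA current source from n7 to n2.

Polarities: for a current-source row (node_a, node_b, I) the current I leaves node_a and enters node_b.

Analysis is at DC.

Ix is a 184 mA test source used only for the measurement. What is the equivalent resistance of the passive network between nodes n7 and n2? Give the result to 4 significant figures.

Element admittances at DC:
  Y(R1) = 0.0005405 S between n7,n8
  Y(R2) = 0.0004525 S between n2,n1
  Y(R3) = 0.004000 S between n4,n3
  Y(R4) = 0.3333 S between n4,n5
  Y(R5) = 0.01618 S between n6,n5
  Y(R6) = 0.003058 S between n1,n5
  Y(R7) = 0.0001608 S between n0,n1
  Y(R8) = 0.0004608 S between n7,n2
  Y(R9) = 0.1147 S between n4,n3
  Y(R10) = 0.009615 S between n6,n8
  Y(R11) = 0.3636 S between n7,n3
  Y(R12) = 0.0002564 S between n0,n6
  Y(R13) = 0.03676 S between n3,n5
  Y(R14) = 0.0002217 S between n4,n3
  Y(R15) = 0.01621 S between n1,n3
  Y(R16) = 0.002203 S between n1,n3
  Y(R17) = 0.0008772 S between n3,n0
  Y(R18) = 0.0004184 S between n2,n6
  Ix: injects 0.184 A into n2 (from n7)
Assemble and solve the 8×8 MNA system:
  V(n1)=1.822  V(n2)=139.1  V(n3)=-1.129  V(n4)=-0.7631  V(n5)=-0.6326  V(n6)=2.720  V(n7)=-1.451  V(n8)=2.498

R_eq = 764.1 Ω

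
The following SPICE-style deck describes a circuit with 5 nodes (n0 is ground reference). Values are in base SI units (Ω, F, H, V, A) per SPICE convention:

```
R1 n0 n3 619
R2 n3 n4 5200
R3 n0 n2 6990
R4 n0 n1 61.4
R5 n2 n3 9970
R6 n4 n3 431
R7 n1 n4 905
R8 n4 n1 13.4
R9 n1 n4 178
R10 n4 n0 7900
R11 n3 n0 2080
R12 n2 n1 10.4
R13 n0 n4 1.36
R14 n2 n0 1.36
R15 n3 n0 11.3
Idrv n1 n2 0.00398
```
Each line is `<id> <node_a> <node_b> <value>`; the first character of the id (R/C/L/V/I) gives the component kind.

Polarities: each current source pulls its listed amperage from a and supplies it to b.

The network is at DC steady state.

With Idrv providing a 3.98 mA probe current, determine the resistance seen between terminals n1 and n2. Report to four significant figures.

R_eq = 5.682 Ω

MNA unknowns: 4 node voltages V₁..V_4
R1: Y=0.001616 on G[0,3]
R2: Y=0.0001923 on G[3,4]
R3: Y=0.0001431 on G[0,2]
R4: Y=0.01629 on G[0,1]
R5: Y=0.0001003 on G[2,3]
R6: Y=0.002320 on G[4,3]
R7: Y=0.001105 on G[1,4]
R8: Y=0.07463 on G[4,1]
R9: Y=0.005618 on G[1,4]
R10: Y=0.0001266 on G[4,0]
R11: Y=0.0004808 on G[3,0]
R12: Y=0.09615 on G[2,1]
R13: Y=0.7353 on G[0,4]
R14: Y=0.7353 on G[2,0]
R15: Y=0.08850 on G[3,0]
Idrv: z[1]−=0.00398, z[2]+=0.00398
solve → V1=-0.02016, V2=0.002455, V3=-5.132e-05, V4=-0.002002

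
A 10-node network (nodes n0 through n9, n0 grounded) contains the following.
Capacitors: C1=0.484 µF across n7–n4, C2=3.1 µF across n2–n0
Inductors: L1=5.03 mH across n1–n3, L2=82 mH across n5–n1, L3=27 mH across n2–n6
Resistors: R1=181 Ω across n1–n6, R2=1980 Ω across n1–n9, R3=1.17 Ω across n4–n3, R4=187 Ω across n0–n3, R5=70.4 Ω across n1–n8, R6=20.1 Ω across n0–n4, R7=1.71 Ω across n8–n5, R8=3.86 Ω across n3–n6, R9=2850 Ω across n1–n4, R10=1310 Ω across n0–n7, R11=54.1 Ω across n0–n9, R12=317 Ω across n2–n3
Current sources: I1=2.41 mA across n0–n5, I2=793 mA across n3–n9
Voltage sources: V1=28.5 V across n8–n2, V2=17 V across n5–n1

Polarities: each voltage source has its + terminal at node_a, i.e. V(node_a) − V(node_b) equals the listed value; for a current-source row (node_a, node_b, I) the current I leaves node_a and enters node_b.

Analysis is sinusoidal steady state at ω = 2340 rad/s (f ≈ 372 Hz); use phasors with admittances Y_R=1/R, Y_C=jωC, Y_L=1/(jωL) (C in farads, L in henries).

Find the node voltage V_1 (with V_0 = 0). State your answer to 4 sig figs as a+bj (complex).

Element admittances at ω=2340 rad/s:
  Y(C1) = 0.000+0.001133j S between n7,n4
  Y(L1) = 0.000-0.08496j S between n1,n3
  Y(L2) = 0.000-0.005212j S between n5,n1
  Y(C2) = 0.000+0.007254j S between n2,n0
  Y(R1) = 0.005525+0.000j S between n1,n6
  Y(R2) = 0.0005051+0.000j S between n1,n9
  Y(R3) = 0.8547+0.000j S between n4,n3
  I1: injects 0.00241 A into n5 (from n0)
  Y(R4) = 0.005348+0.000j S between n0,n3
  Y(R5) = 0.01420+0.000j S between n1,n8
  Y(R6) = 0.04975+0.000j S between n0,n4
  Y(R7) = 0.5848+0.000j S between n8,n5
  Y(R8) = 0.2591+0.000j S between n3,n6
  Y(L3) = 0.000-0.01583j S between n2,n6
  Y(R9) = 0.0003509+0.000j S between n1,n4
  Y(R10) = 0.0007634+0.000j S between n0,n7
  Y(R11) = 0.01848+0.000j S between n0,n9
  Y(R12) = 0.003155+0.000j S between n2,n3
  I2: injects 0.793 A into n9 (from n3)
  V1: constraint V(n8)−V(n2) = 28.5
  V2: constraint V(n5)−V(n1) = 17
Assemble and solve the 11×11 MNA system:
  V(n1)=-13.67+4.648j  V(n2)=-25.47+4.641j  V(n3)=-13.78+3.536j  V(n4)=-13.01+3.345j  V(n5)=3.327+4.648j  V(n6)=-13.75+4.260j  V(n7)=-10.50-3.731j  V(n8)=3.031+4.641j  V(n9)=41.40+0.1236j
  i(V1)=-0.06450+0.004147j  i(V2)=-0.1704+0.08455j

-13.67+4.648j V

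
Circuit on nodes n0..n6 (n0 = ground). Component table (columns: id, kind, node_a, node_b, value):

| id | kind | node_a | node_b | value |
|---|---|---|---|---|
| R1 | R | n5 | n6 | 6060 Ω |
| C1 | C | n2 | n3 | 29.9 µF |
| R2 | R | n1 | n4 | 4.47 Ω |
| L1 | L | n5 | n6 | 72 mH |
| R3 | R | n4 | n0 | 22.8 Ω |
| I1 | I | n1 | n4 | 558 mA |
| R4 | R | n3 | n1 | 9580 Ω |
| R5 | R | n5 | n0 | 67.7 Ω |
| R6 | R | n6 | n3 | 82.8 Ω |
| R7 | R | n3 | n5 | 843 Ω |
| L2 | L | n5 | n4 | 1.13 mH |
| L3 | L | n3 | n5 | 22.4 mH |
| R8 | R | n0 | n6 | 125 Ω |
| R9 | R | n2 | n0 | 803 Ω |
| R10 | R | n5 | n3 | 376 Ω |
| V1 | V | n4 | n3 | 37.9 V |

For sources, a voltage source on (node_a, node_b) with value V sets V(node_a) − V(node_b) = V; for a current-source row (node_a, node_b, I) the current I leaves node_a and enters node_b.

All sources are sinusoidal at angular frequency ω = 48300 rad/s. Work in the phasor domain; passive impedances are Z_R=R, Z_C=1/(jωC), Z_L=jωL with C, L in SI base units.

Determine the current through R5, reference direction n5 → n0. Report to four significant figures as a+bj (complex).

Element admittances at ω=48300 rad/s:
  Y(R1) = 0.0001650+0.000j S between n5,n6
  Y(C1) = 0.000+1.444j S between n2,n3
  Y(R2) = 0.2237+0.000j S between n1,n4
  Y(L1) = 0.000-0.0002876j S between n5,n6
  Y(R3) = 0.04386+0.000j S between n4,n0
  I1: injects 0.558 A into n4 (from n1)
  Y(R4) = 0.0001044+0.000j S between n3,n1
  Y(R5) = 0.01477+0.000j S between n5,n0
  Y(R6) = 0.01208+0.000j S between n6,n3
  Y(R7) = 0.001186+0.000j S between n3,n5
  Y(L2) = 0.000-0.01832j S between n5,n4
  Y(L3) = 0.000-0.0009243j S between n3,n5
  Y(R8) = 0.008000+0.000j S between n0,n6
  Y(R9) = 0.001245+0.000j S between n2,n0
  Y(R10) = 0.002660+0.000j S between n5,n3
  V1: constraint V(n4)−V(n3) = 37.9
Assemble and solve the 7×7 MNA system:
  V(n1)=2.476+1.260j  V(n2)=-32.91+1.232j  V(n3)=-32.91+1.260j  V(n4)=4.987+1.260j  V(n5)=-1.357-4.093j  V(n6)=-19.71+0.4577j
  i(V1)=-0.3205+0.06098j

-0.02005-0.06046j A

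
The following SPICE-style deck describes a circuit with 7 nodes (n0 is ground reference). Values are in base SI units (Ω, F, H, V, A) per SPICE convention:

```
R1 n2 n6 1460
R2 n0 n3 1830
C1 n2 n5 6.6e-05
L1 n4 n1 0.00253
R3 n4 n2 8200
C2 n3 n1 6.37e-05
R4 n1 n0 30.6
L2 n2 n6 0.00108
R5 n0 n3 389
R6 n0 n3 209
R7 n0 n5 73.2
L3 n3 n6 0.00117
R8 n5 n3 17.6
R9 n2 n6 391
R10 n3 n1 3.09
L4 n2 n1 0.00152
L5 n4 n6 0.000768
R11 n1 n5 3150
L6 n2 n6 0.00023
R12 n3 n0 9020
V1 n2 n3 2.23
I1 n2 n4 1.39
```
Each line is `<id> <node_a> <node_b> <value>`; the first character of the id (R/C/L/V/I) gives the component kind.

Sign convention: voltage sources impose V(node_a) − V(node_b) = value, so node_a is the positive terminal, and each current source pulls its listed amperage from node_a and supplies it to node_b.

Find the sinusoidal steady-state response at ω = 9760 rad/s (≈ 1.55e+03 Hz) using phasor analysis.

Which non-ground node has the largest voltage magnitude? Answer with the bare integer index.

Apply KCL at each of the 6 non-ground nodes and solve the resulting linear system.
Node n1: branches {L1, C2, R4, R10, L4, R11} → V_1 = -0.5271-0.3399j
Node n2: branches {R1, C1, R3, L2, R9, L4, L6, V1, I1} → V_2 = 1.640+0.3683j
Node n3: branches {R2, C2, R5, R6, L3, R8, R10, R12, V1} → V_3 = -0.5899+0.3683j
Node n4: branches {L1, R3, L5, I1} → V_4 = 0.8431+9.414j
Node n5: branches {C1, R7, R8, R11} → V_5 = 1.607+0.5972j
Node n6: branches {R1, L2, L3, R9, L5, L6} → V_6 = 1.251+1.955j
Source currents: i(V1)=-0.7291+0.3413j

4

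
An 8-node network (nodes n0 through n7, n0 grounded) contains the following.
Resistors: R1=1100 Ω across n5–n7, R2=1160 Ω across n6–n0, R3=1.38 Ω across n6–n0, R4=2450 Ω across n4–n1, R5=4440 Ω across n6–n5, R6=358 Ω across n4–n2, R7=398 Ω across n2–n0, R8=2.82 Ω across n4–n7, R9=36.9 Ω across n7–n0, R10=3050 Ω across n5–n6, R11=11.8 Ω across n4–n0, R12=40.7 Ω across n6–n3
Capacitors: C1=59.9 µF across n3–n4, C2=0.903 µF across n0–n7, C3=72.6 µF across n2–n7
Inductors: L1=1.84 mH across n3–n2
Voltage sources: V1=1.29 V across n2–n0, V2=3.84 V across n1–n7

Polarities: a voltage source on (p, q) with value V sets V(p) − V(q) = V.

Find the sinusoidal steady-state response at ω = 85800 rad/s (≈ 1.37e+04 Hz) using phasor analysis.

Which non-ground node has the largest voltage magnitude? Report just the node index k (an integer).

1

MNA unknowns: 7 node voltages V₁..V_7 plus 2 source currents (V1, V2)
R1: Y=0.0009091+0.000j on G[5,7]
R2: Y=0.0008621+0.000j on G[6,0]
R3: Y=0.7246+0.000j on G[6,0]
R4: Y=0.0004082+0.000j on G[4,1]
R5: Y=0.0002252+0.000j on G[6,5]
R6: Y=0.002793+0.000j on G[4,2]
R7: Y=0.002513+0.000j on G[2,0]
C1: Y=0.000+5.139j on G[3,4]
R8: Y=0.3546+0.000j on G[4,7]
R9: Y=0.02710+0.000j on G[7,0]
C2: Y=0.000+0.07748j on G[0,7]
R10: Y=0.0003279+0.000j on G[5,6]
L1: Y=0.000-0.006334j on G[3,2]
C3: Y=0.000+6.229j on G[2,7]
R11: Y=0.08475+0.000j on G[4,0]
R12: Y=0.02457+0.000j on G[6,3]
V1: row V2−V0=1.29, i_V1 at 2,0
V2: row V1−V7=3.84, i_V2 at 1,7
solve → V1=5.114+0.02229j, V2=1.290+0.000j, V3=0.9800+0.01707j, V4=0.9804+0.01252j, V5=0.8041+0.01407j, V6=0.03267+0.0005693j, V7=1.274+0.02229j
aux → i_V1=-0.1428-0.1007j, i_V2=-0.001687-3.984e-06j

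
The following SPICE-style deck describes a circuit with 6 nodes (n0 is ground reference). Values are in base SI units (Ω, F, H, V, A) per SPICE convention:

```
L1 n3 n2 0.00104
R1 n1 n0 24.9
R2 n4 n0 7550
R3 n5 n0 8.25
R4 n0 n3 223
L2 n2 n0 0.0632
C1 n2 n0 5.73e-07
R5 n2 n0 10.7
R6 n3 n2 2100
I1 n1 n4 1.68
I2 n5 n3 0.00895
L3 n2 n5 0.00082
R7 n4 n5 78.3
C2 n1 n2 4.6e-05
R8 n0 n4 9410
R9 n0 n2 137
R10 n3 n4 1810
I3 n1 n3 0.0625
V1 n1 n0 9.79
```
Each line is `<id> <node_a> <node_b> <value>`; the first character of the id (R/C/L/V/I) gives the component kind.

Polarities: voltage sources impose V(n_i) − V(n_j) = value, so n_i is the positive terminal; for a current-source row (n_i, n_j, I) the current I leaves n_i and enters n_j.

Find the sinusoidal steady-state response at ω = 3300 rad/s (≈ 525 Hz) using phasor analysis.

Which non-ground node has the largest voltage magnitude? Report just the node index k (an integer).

Element admittances at ω=3300 rad/s:
  Y(L1) = 0.000-0.2914j S between n3,n2
  Y(R1) = 0.04016+0.000j S between n1,n0
  Y(R2) = 0.0001325+0.000j S between n4,n0
  Y(R3) = 0.1212+0.000j S between n5,n0
  Y(R4) = 0.004484+0.000j S between n0,n3
  Y(L2) = 0.000-0.004795j S between n2,n0
  Y(C1) = 0.000+0.001891j S between n2,n0
  Y(R5) = 0.09346+0.000j S between n2,n0
  Y(R6) = 0.0004762+0.000j S between n3,n2
  I1: injects 1.68 A into n4 (from n1)
  I2: injects 0.00895 A into n3 (from n5)
  Y(L3) = 0.000-0.3695j S between n2,n5
  Y(R7) = 0.01277+0.000j S between n4,n5
  Y(C2) = 0.000+0.1518j S between n1,n2
  Y(R8) = 0.0001063+0.000j S between n0,n4
  Y(R9) = 0.007299+0.000j S between n0,n2
  Y(R10) = 0.0005525+0.000j S between n3,n4
  I3: injects 0.0625 A into n3 (from n1)
  V1: constraint V(n1)−V(n0) = 9.79
Assemble and solve the 6×6 MNA system:
  V(n1)=9.790+0.000j  V(n2)=7.639+0.7252j  V(n3)=7.654+1.089j  V(n4)=132.1+2.144j  V(n5)=8.373+2.229j
  i(V1)=-2.246-0.3265j

4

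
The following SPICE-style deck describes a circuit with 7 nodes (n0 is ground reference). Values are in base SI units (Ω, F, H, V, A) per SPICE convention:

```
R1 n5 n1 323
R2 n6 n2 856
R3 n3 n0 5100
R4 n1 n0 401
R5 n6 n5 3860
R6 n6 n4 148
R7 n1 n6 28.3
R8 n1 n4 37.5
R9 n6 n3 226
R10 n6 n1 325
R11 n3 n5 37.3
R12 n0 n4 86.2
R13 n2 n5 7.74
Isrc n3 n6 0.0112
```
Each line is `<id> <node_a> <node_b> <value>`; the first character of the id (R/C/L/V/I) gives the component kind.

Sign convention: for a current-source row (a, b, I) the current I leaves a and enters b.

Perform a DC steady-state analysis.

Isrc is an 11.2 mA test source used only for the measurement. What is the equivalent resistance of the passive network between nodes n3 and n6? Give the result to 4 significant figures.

R_eq = 120.3 Ω

Element admittances at DC:
  Y(R1) = 0.003096 S between n5,n1
  Y(R2) = 0.001168 S between n6,n2
  Y(R3) = 0.0001961 S between n3,n0
  Y(R4) = 0.002494 S between n1,n0
  Y(R5) = 0.0002591 S between n6,n5
  Y(R6) = 0.006757 S between n6,n4
  Y(R7) = 0.03534 S between n1,n6
  Y(R8) = 0.02667 S between n1,n4
  Y(R9) = 0.004425 S between n6,n3
  Y(R10) = 0.003077 S between n6,n1
  Y(R11) = 0.02681 S between n3,n5
  Y(R12) = 0.01160 S between n0,n4
  Y(R13) = 0.1292 S between n2,n5
  Isrc: injects 0.0112 A into n6 (from n3)
Assemble and solve the 6×6 MNA system:
  V(n1)=0.009503  V(n2)=-1.061  V(n3)=-1.257  V(n4)=0.01921  V(n5)=-1.071  V(n6)=0.09047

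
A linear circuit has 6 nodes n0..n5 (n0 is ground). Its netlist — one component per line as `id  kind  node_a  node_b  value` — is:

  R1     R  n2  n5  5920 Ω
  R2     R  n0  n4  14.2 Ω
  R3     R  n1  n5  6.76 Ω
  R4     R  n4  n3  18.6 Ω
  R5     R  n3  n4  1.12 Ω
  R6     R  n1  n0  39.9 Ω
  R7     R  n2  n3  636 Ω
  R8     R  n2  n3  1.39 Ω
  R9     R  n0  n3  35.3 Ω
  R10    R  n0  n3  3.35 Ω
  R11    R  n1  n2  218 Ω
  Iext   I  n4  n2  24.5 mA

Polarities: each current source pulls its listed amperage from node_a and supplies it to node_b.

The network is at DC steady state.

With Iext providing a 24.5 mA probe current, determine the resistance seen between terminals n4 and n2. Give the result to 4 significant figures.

MNA unknowns: 5 node voltages V₁..V_5
R1: Y=0.0001689 on G[2,5]
R2: Y=0.07042 on G[0,4]
R3: Y=0.1479 on G[1,5]
R4: Y=0.05376 on G[4,3]
R5: Y=0.8929 on G[3,4]
R6: Y=0.02506 on G[1,0]
R7: Y=0.001572 on G[2,3]
R8: Y=0.7194 on G[2,3]
R9: Y=0.02833 on G[0,3]
R10: Y=0.2985 on G[0,3]
R11: Y=0.004587 on G[1,2]
Iext: z[4]−=0.0245, z[2]+=0.0245
solve → V1=0.006015, V2=0.03771, V3=0.003939, V4=-0.02042, V5=0.006051

R_eq = 2.373 Ω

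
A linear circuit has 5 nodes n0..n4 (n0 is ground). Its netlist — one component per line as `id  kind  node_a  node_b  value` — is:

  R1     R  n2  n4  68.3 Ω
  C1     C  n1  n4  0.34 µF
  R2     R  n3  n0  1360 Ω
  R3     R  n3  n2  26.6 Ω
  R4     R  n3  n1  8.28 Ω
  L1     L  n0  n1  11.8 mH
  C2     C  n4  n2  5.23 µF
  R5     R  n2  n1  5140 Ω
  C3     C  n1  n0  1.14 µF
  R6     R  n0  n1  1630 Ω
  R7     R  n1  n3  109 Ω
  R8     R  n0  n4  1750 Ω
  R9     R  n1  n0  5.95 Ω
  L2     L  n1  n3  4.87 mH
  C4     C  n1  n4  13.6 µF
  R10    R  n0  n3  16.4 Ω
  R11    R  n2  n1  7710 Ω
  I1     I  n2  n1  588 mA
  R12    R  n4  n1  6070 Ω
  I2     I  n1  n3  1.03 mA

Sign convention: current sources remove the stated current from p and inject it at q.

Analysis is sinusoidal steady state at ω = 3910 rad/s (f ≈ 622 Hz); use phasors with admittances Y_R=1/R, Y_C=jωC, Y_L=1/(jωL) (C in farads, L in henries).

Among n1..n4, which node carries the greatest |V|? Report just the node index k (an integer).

Apply KCL at each of the 4 non-ground nodes and solve the resulting linear system.
Node n1: branches {C1, R4, L1, R5, C3, R6, R7, R9, L2, C4, R11, I1, R12, I2} → V_1 = 0.6490-0.03197j
Node n2: branches {R1, R3, C2, R5, R11, I1} → V_2 = -12.51+4.904j
Node n3: branches {R2, R3, R4, R7, L2, R10, I2} → V_3 = -1.741+0.2387j
Node n4: branches {R1, C1, C2, R8, C4, R12} → V_4 = -2.642+3.214j

2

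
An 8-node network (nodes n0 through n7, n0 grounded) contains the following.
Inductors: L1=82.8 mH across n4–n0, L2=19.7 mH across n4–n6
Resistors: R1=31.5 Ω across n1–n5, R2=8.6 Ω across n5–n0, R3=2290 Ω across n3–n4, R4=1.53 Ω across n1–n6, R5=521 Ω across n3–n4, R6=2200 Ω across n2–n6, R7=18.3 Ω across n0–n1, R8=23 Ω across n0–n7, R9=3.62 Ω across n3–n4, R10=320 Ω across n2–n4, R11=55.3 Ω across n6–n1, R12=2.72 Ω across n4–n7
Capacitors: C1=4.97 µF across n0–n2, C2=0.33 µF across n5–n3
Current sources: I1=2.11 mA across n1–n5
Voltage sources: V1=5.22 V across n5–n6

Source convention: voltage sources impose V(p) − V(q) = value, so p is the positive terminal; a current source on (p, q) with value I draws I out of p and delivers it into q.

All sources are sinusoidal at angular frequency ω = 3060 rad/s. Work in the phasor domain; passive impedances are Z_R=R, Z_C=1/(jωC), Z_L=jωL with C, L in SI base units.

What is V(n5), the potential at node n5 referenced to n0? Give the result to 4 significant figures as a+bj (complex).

MNA unknowns: 7 node voltages V₁..V_7 plus 1 source current (V1)
L1: Y=0.000-0.003947j on G[4,0]
R1: Y=0.03175+0.000j on G[1,5]
R2: Y=0.1163+0.000j on G[5,0]
R3: Y=0.0004367+0.000j on G[3,4]
C1: Y=0.000+0.01521j on G[0,2]
R4: Y=0.6536+0.000j on G[1,6]
R5: Y=0.001919+0.000j on G[3,4]
R6: Y=0.0004545+0.000j on G[2,6]
R7: Y=0.05464+0.000j on G[0,1]
I1: z[1]−=0.00211, z[5]+=0.00211
R8: Y=0.04348+0.000j on G[0,7]
L2: Y=0.000-0.01659j on G[4,6]
R9: Y=0.2762+0.000j on G[3,4]
R10: Y=0.003125+0.000j on G[2,4]
R11: Y=0.01808+0.000j on G[6,1]
C2: Y=0.000+0.001010j on G[5,3]
R12: Y=0.3676+0.000j on G[4,7]
V1: row V5−V6=5.22, i_V1 at 5,6
solve → V1=-3.086-0.2803j, V2=0.1656+0.2773j, V3=-0.6367+1.176j, V4=-0.6421+1.167j, V5=1.662-0.3020j, V6=-3.558-0.3020j, V7=-0.5742+1.044j
aux → i_V1=-0.3433+0.03349j

1.662-0.3020j V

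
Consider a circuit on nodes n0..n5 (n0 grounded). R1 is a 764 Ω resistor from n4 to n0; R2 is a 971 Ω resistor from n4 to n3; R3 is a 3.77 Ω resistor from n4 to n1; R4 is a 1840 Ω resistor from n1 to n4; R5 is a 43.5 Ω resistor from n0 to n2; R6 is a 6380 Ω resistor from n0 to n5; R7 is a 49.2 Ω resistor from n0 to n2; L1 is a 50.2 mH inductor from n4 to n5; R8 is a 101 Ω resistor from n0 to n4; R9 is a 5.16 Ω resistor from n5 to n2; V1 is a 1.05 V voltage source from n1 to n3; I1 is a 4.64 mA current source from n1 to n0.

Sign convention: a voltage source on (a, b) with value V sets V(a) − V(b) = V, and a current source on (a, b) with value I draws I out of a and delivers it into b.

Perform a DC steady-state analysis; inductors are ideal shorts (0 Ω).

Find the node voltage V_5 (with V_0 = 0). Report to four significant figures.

-0.09921 V

MNA unknowns: 5 node voltages V₁..V_5 plus 2 source currents (L1, V1)
R1: Y=0.001309 on G[4,0]
R2: Y=0.001030 on G[4,3]
R3: Y=0.2653 on G[4,1]
R4: Y=0.0005435 on G[1,4]
R5: Y=0.02299 on G[0,2]
R6: Y=0.0001567 on G[0,5]
R7: Y=0.02033 on G[0,2]
L1: row V4−V5=0, i_L1 at 4,5
R8: Y=0.009901 on G[0,4]
R9: Y=0.1938 on G[5,2]
V1: row V1−V3=1.05, i_V1 at 1,3
I1: z[1]−=0.00464, z[0]+=0.00464
solve → V1=-0.1125, V2=-0.08109, V3=-1.163, V4=-0.09921, V5=-0.09921
aux → i_L1=-0.003528, i_V1=-0.001095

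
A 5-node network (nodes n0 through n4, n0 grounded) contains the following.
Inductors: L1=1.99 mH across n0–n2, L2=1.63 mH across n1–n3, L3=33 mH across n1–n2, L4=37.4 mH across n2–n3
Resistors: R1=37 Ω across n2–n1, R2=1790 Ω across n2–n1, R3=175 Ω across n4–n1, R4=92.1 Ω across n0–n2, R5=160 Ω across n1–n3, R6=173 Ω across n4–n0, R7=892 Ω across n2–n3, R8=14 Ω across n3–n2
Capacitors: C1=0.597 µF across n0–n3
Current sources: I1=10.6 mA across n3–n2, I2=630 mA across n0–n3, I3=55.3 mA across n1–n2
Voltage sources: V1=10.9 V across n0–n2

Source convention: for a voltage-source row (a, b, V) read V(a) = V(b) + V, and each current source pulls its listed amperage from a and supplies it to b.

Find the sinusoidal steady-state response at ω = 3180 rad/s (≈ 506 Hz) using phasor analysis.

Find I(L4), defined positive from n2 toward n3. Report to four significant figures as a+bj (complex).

-0.01149+0.04820j A

MNA unknowns: 4 node voltages V₁..V_4 plus 1 source current (V1)
L1: Y=0.000-0.1580j on G[0,2]
R1: Y=0.02703+0.000j on G[2,1]
R2: Y=0.0005587+0.000j on G[2,1]
L2: Y=0.000-0.1929j on G[1,3]
L3: Y=0.000-0.009529j on G[1,2]
C1: Y=0.000+0.001898j on G[0,3]
R3: Y=0.005714+0.000j on G[4,1]
R4: Y=0.01086+0.000j on G[0,2]
R5: Y=0.006250+0.000j on G[1,3]
I1: z[3]−=0.0106, z[2]+=0.0106
L4: Y=0.000-0.008408j on G[2,3]
I2: z[0]−=0.63, z[3]+=0.63
I3: z[1]−=0.0553, z[2]+=0.0553
R6: Y=0.005780+0.000j on G[4,0]
R7: Y=0.001121+0.000j on G[2,3]
R8: Y=0.07143+0.000j on G[3,2]
V1: row V0−V2=10.9, i_V1 at 0,2
solve → V1=-5.413+0.3660j, V2=-10.90+0.000j, V3=-5.167+1.367j, V4=-2.691+0.1819j
aux → i_V1=-0.7665+1.714j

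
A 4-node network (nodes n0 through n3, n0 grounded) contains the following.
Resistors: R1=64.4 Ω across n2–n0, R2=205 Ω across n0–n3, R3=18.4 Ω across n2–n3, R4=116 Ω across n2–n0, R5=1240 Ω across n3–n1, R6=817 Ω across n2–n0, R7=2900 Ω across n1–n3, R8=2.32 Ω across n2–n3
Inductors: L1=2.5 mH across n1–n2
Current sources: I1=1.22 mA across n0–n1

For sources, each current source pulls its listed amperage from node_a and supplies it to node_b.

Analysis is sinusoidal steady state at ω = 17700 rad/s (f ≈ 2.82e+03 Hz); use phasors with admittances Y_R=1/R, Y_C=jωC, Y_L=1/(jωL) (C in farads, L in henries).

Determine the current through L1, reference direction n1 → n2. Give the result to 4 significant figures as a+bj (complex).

Apply KCL at each of the 3 non-ground nodes and solve the resulting linear system.
Node n1: branches {L1, R5, R7, I1} → V_1 = 0.04313+0.05381j
Node n2: branches {R1, R3, R4, L1, R6, R8} → V_2 = 0.04039-2.037e-05j
Node n3: branches {R2, R3, R5, R7, R8} → V_3 = 0.04000+0.0001059j

0.001216-6.182e-05j A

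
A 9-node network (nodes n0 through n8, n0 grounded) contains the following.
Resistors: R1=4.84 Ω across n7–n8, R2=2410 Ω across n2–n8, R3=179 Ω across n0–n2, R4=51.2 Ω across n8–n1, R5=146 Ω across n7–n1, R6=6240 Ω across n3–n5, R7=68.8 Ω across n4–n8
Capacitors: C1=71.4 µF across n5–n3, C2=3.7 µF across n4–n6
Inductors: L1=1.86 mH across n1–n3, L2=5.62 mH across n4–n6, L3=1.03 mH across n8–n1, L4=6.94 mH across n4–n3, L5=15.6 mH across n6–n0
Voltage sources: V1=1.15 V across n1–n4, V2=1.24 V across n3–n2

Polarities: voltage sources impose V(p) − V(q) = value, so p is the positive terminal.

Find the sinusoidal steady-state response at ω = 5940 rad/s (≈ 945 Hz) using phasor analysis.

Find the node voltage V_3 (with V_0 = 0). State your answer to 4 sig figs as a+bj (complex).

1.115+0.1638j V

MNA unknowns: 8 node voltages V₁..V_8 plus 2 source currents (V1, V2)
R1: Y=0.2066+0.000j on G[7,8]
C1: Y=0.000+0.4241j on G[5,3]
R2: Y=0.0004149+0.000j on G[2,8]
L1: Y=0.000-0.09051j on G[1,3]
L2: Y=0.000-0.02996j on G[4,6]
L3: Y=0.000-0.1634j on G[8,1]
R3: Y=0.005587+0.000j on G[0,2]
L4: Y=0.000-0.02426j on G[4,3]
R4: Y=0.01953+0.000j on G[8,1]
R5: Y=0.006849+0.000j on G[7,1]
C2: Y=0.000+0.02198j on G[4,6]
L5: Y=0.000-0.01079j on G[6,0]
R6: Y=0.0001603+0.000j on G[3,5]
R7: Y=0.01453+0.000j on G[4,8]
V1: row V1−V4=1.15, i_V1 at 1,4
V2: row V3−V2=1.24, i_V2 at 3,2
solve → V1=1.350+0.1525j, V2=-0.1252+0.1638j, V3=1.115+0.1638j, V4=0.1995+0.1525j, V5=1.115+0.1638j, V6=0.08480+0.06481j, V7=1.325+0.05597j, V8=1.324+0.05277j
aux → i_V1=-0.01593+0.02274j, i_V2=-0.001301+0.0009612j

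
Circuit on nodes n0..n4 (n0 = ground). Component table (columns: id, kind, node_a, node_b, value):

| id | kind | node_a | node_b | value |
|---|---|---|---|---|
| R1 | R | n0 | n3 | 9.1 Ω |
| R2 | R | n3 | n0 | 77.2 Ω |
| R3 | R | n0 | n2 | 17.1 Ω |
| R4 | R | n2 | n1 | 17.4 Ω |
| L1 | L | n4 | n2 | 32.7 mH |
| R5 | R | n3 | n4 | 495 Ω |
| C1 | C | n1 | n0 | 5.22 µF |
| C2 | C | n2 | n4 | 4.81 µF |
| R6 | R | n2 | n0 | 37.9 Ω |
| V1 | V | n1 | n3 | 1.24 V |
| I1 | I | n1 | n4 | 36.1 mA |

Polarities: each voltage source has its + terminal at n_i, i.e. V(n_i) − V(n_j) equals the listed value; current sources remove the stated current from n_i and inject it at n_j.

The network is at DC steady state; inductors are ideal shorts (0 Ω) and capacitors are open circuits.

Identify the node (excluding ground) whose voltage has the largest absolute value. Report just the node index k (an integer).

1

Element admittances at DC:
  Y(R1) = 0.1099 S between n0,n3
  Y(R2) = 0.01295 S between n3,n0
  Y(R3) = 0.05848 S between n0,n2
  Y(R4) = 0.05747 S between n2,n1
  L1: short n4↔n2 (DC inductor)
  Y(R5) = 0.002020 S between n3,n4
  Y(C1) = 0.000 S between n1,n0
  Y(C2) = 0.000 S between n2,n4
  Y(R6) = 0.02639 S between n2,n0
  V1: constraint V(n1)−V(n3) = 1.24
  I1: injects 0.0361 A into n4 (from n1)
Assemble and solve the 6×6 MNA system:
  V(n1)=0.8401  V(n2)=0.5789  V(n3)=-0.3999  V(n4)=0.5789
  i(L1)=0.03412  i(V1)=-0.05111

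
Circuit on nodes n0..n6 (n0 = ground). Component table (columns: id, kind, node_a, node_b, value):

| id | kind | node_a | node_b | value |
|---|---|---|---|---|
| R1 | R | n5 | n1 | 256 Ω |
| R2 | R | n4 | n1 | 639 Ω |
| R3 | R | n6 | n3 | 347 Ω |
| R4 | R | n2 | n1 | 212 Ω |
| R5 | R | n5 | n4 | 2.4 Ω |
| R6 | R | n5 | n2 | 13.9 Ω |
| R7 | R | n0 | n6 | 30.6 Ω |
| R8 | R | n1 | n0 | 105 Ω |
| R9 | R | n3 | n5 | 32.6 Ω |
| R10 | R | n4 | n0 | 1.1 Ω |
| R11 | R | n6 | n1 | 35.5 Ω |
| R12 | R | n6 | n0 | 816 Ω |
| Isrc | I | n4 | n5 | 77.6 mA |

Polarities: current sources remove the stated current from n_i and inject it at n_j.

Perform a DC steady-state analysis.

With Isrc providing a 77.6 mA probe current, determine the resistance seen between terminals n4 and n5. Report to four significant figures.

Apply KCL at each of the 6 non-ground nodes and solve the resulting linear system.
Node n1: branches {R1, R2, R4, R8, R11} → V_1 = 0.04851
Node n2: branches {R4, R6} → V_2 = 0.1729
Node n3: branches {R3, R9} → V_3 = 0.1680
Node n4: branches {R2, R5, R10, Isrc} → V_4 = -0.001571
Node n5: branches {R1, R5, R6, R9, Isrc} → V_5 = 0.1811
Node n6: branches {R3, R7, R11, R12} → V_6 = 0.02849

R_eq = 2.353 Ω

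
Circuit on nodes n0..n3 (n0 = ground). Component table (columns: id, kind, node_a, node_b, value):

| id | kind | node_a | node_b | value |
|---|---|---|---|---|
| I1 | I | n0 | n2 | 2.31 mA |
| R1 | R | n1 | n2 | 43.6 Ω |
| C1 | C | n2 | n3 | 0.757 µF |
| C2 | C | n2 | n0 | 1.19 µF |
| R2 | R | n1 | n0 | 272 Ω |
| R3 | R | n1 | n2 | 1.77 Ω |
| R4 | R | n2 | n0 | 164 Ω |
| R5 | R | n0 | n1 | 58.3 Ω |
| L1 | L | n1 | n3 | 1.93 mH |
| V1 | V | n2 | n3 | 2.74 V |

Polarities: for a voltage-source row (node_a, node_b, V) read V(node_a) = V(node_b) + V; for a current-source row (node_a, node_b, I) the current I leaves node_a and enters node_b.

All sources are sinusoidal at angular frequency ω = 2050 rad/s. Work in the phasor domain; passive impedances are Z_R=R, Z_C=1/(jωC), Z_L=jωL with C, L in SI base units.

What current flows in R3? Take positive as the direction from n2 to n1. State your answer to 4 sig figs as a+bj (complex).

Element admittances at ω=2050 rad/s:
  I1: injects 0.00231 A into n2 (from n0)
  Y(R1) = 0.02294+0.000j S between n1,n2
  Y(C1) = 0.000+0.001552j S between n2,n3
  Y(C2) = 0.000+0.002440j S between n2,n0
  Y(R2) = 0.003676+0.000j S between n1,n0
  Y(R3) = 0.5650+0.000j S between n1,n2
  Y(R4) = 0.006098+0.000j S between n2,n0
  Y(R5) = 0.01715+0.000j S between n0,n1
  Y(L1) = 0.000-0.2527j S between n1,n3
  V1: constraint V(n2)−V(n3) = 2.74
Assemble and solve the 4×4 MNA system:
  V(n1)=-0.08202+0.1932j  V(n2)=0.3405-0.7963j  V(n3)=-2.400-0.7963j
  i(V1)=-0.2501+0.5815j

0.2387-0.5590j A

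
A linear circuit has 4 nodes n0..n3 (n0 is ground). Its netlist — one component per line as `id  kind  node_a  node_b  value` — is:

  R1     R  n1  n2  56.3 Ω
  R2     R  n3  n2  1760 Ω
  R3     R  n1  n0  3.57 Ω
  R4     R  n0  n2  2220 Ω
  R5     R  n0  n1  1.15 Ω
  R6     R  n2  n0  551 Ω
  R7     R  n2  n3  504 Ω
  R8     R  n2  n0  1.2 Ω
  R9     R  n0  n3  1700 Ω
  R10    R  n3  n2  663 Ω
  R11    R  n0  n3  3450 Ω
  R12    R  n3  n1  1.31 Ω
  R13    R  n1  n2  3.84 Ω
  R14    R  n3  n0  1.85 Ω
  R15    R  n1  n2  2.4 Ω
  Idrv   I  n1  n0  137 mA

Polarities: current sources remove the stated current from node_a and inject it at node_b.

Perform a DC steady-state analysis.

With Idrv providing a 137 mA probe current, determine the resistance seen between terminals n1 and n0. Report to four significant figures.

R_eq = 0.5417 Ω

Apply KCL at each of the 3 non-ground nodes and solve the resulting linear system.
Node n1: branches {R1, R3, R5, R12, R13, R15, Idrv} → V_1 = -0.07422
Node n2: branches {R1, R2, R4, R6, R7, R8, R10, R13, R15} → V_2 = -0.03372
Node n3: branches {R2, R7, R9, R10, R11, R12, R14} → V_3 = -0.04339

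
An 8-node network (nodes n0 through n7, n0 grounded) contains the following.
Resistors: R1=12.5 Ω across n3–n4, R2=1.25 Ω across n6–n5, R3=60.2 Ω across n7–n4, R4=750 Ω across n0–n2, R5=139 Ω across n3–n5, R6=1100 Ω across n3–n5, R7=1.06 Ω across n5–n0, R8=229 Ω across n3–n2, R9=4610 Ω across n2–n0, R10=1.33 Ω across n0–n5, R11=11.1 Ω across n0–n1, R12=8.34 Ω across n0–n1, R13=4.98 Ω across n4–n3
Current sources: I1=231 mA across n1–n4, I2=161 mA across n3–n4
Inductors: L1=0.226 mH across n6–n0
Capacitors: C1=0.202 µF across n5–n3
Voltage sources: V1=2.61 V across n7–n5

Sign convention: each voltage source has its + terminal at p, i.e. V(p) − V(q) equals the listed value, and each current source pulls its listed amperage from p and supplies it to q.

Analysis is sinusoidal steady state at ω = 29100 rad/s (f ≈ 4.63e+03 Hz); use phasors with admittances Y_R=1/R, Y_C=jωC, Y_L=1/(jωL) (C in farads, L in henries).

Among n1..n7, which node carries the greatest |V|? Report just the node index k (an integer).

4

Element admittances at ω=29100 rad/s:
  Y(R1) = 0.08000+0.000j S between n3,n4
  Y(R2) = 0.8000+0.000j S between n6,n5
  I1: injects 0.231 A into n4 (from n1)
  Y(R3) = 0.01661+0.000j S between n7,n4
  Y(R4) = 0.001333+0.000j S between n0,n2
  Y(R5) = 0.007194+0.000j S between n3,n5
  Y(L1) = 0.000-0.1521j S between n6,n0
  Y(R6) = 0.0009091+0.000j S between n3,n5
  Y(C1) = 0.000+0.005878j S between n5,n3
  Y(R7) = 0.9434+0.000j S between n5,n0
  Y(R8) = 0.004367+0.000j S between n3,n2
  Y(R9) = 0.0002169+0.000j S between n2,n0
  Y(R10) = 0.7519+0.000j S between n0,n5
  Y(R11) = 0.09009+0.000j S between n0,n1
  I2: injects 0.161 A into n4 (from n3)
  Y(R12) = 0.1199+0.000j S between n0,n1
  Y(R13) = 0.2008+0.000j S between n4,n3
  V1: constraint V(n7)−V(n5) = 2.61
Assemble and solve the 8×8 MNA system:
  V(n1)=-1.100+0.000j  V(n2)=7.101-1.644j  V(n3)=9.622-2.227j  V(n4)=10.56-2.102j  V(n5)=0.1266+0.01226j  V(n6)=0.1200+0.03506j  V(n7)=2.737+0.01226j
  i(V1)=0.1299-0.03512j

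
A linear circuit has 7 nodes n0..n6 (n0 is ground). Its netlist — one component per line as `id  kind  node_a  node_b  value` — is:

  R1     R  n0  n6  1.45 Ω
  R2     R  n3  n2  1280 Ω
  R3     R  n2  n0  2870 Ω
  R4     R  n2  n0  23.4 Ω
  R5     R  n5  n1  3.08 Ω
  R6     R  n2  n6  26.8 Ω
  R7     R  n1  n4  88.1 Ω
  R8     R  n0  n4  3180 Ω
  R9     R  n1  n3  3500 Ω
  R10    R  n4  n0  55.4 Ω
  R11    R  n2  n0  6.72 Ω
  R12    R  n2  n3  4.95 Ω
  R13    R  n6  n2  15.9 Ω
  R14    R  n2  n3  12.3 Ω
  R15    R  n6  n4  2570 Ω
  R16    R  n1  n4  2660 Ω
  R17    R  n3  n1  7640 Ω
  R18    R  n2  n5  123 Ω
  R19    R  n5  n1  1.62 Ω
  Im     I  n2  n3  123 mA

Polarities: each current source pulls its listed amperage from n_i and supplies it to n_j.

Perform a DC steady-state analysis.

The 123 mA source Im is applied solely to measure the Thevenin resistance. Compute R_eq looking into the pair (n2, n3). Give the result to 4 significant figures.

Element admittances at DC:
  Y(R1) = 0.6897 S between n0,n6
  Y(R2) = 0.0007813 S between n3,n2
  Y(R3) = 0.0003484 S between n2,n0
  Y(R4) = 0.04274 S between n2,n0
  Y(R5) = 0.3247 S between n5,n1
  Y(R6) = 0.03731 S between n2,n6
  Y(R7) = 0.01135 S between n1,n4
  Y(R8) = 0.0003145 S between n0,n4
  Y(R9) = 0.0002857 S between n1,n3
  Y(R10) = 0.01805 S between n4,n0
  Y(R11) = 0.1488 S between n2,n0
  Y(R12) = 0.2020 S between n2,n3
  Y(R13) = 0.06289 S between n6,n2
  Y(R14) = 0.08130 S between n2,n3
  Y(R15) = 0.0003891 S between n6,n4
  Y(R16) = 0.0003759 S between n1,n4
  Y(R17) = 0.0001309 S between n3,n1
  Y(R18) = 0.008130 S between n2,n5
  Y(R19) = 0.6173 S between n5,n1
  Im: injects 0.123 A into n3 (from n2)
Assemble and solve the 6×6 MNA system:
  V(n1)=0.01132  V(n2)=-0.0002916  V(n3)=0.4320  V(n4)=0.004355  V(n5)=0.01122  V(n6)=-3.483e-05

R_eq = 3.515 Ω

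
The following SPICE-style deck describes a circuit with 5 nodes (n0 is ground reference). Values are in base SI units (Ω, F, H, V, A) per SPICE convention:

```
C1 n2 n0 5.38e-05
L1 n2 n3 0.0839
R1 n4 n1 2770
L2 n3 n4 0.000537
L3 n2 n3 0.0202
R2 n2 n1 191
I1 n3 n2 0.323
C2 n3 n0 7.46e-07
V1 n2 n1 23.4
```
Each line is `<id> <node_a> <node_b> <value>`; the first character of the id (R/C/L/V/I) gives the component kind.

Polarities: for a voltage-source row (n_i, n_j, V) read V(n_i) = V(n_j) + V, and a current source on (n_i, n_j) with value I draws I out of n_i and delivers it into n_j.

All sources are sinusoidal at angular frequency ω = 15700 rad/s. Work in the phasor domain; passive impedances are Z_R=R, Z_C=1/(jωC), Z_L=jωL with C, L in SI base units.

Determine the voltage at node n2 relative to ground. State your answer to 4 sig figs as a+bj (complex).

Element admittances at ω=15700 rad/s:
  Y(C1) = 0.000+0.8447j S between n2,n0
  Y(L1) = 0.000-0.0007592j S between n2,n3
  Y(R1) = 0.0003610+0.000j S between n4,n1
  Y(L2) = 0.000-0.1186j S between n3,n4
  Y(L3) = 0.000-0.003153j S between n2,n3
  Y(R2) = 0.005236+0.000j S between n2,n1
  I1: injects 0.323 A into n2 (from n3)
  Y(C2) = 0.000+0.01171j S between n3,n0
  V1: constraint V(n2)−V(n1) = 23.4
Assemble and solve the 5×5 MNA system:
  V(n1)=-23.37-0.5921j  V(n2)=0.02794-0.5921j  V(n3)=-2.015+42.70j  V(n4)=-1.883+42.64j
  i(V1)=-0.1303-0.01561j

0.02794-0.5921j V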